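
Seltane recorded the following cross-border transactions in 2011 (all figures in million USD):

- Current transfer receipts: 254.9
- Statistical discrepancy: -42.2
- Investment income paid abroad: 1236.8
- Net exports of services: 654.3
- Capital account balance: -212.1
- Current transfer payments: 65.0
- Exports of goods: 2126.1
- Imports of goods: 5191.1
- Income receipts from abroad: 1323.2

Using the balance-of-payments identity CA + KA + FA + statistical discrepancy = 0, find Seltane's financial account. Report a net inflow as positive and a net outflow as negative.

2388.7

Goods balance = 2126.1 - 5191.1 = -3065.0
Services balance = 654.3
Trade balance (goods + services) = -3065.0 + 654.3 = -2410.7
Net primary income = 1323.2 - 1236.8 = 86.4
Net secondary income = 254.9 - 65.0 = 189.9
Current account = -2410.7 + 86.4 + 189.9 = -2134.4
Financial account = -(-2134.4 + (-212.1) + (-42.2)) = 2388.7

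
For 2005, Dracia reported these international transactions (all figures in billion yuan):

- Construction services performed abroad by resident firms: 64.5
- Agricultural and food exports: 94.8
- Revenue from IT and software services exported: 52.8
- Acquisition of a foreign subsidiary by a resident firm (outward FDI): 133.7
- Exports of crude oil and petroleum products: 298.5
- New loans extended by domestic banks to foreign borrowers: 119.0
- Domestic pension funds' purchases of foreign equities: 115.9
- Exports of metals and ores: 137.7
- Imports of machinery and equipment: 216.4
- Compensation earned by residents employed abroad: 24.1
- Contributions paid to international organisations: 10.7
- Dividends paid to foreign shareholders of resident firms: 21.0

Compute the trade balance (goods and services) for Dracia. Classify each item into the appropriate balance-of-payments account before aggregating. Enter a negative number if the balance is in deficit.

Goods: 94.8 - 216.4 + 137.7 + 298.5 = 314.6
Services: 64.5 + 52.8 = 117.3
Trade balance = 314.6 + 117.3 = 431.9
(Excluded from the trade balance — financial account: acquisition of a foreign subsidiary by a resident firm (outward FDI) 133.7, new loans extended by domestic banks to foreign borrowers 119.0, domestic pension funds' purchases of foreign equities 115.9; primary income: compensation earned by residents employed abroad 24.1, dividends paid to foreign shareholders of resident firms 21.0; secondary income: contributions paid to international organisations 10.7.)

431.9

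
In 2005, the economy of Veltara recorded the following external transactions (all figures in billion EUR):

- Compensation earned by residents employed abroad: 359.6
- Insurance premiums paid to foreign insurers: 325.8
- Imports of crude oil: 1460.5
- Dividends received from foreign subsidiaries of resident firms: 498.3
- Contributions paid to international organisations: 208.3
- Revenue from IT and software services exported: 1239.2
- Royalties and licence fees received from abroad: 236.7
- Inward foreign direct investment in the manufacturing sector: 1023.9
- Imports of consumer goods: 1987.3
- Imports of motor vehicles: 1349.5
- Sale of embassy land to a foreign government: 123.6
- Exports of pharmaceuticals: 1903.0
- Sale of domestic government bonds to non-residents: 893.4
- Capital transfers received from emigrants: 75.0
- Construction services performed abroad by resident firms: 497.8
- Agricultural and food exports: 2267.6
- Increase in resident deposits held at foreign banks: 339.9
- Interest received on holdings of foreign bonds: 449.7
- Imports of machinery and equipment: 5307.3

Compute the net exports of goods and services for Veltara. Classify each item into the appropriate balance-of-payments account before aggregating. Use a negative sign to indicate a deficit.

-4286.1

Goods: -5307.3 + 2267.6 - 1349.5 - 1987.3 - 1460.5 + 1903.0 = -5934.0
Services: 497.8 + 1239.2 + 236.7 - 325.8 = 1647.9
Trade balance = -5934.0 + 1647.9 = -4286.1
(Excluded from the trade balance — primary income: compensation earned by residents employed abroad 359.6, dividends received from foreign subsidiaries of resident firms 498.3, interest received on holdings of foreign bonds 449.7; secondary income: contributions paid to international organisations 208.3; financial account: inward foreign direct investment in the manufacturing sector 1023.9, sale of domestic government bonds to non-residents 893.4, increase in resident deposits held at foreign banks 339.9; capital account: sale of embassy land to a foreign government 123.6, capital transfers received from emigrants 75.0.)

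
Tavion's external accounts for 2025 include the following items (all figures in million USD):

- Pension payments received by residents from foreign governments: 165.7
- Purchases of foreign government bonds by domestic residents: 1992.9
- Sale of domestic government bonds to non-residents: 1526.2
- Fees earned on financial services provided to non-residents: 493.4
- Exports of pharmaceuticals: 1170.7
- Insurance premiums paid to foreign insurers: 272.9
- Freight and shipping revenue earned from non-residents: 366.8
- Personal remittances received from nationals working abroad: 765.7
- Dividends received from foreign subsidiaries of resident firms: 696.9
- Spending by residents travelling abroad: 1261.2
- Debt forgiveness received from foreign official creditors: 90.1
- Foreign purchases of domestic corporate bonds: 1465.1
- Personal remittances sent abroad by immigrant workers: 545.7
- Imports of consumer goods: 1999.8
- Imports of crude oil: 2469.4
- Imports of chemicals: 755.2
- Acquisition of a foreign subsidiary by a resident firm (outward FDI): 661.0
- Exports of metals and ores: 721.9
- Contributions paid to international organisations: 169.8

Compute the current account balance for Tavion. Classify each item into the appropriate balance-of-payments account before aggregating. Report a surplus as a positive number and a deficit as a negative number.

Goods: -2469.4 - 1999.8 + 1170.7 - 755.2 + 721.9 = -3331.8
Services: 493.4 + 366.8 - 272.9 - 1261.2 = -673.9
Primary income: 696.9
Secondary income: 765.7 - 169.8 - 545.7 + 165.7 = 215.9
Current account = (-3331.8) + (-673.9) + 696.9 + 215.9 = -3092.9
(Excluded from the current account — financial account: purchases of foreign government bonds by domestic residents 1992.9, sale of domestic government bonds to non-residents 1526.2, foreign purchases of domestic corporate bonds 1465.1, acquisition of a foreign subsidiary by a resident firm (outward FDI) 661.0; capital account: debt forgiveness received from foreign official creditors 90.1.)

-3092.9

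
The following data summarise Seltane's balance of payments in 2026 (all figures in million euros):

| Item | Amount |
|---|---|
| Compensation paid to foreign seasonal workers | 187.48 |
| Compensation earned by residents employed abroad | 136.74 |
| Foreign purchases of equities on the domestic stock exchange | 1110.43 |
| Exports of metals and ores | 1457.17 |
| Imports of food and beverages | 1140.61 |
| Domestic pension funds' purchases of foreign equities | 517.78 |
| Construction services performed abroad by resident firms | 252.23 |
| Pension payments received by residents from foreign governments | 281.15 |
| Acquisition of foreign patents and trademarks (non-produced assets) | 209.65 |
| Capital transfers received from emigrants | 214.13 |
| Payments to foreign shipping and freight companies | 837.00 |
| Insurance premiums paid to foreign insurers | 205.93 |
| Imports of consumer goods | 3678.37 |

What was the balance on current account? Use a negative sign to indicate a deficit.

-3922.10

Goods: -1140.61 - 3678.37 + 1457.17 = -3361.81
Services: -837.00 - 205.93 + 252.23 = -790.70
Primary income: 136.74 - 187.48 = -50.74
Secondary income: 281.15
Current account = (-3361.81) + (-790.70) + (-50.74) + 281.15 = -3922.10
(Excluded from the current account — financial account: foreign purchases of equities on the domestic stock exchange 1110.43, domestic pension funds' purchases of foreign equities 517.78; capital account: acquisition of foreign patents and trademarks (non-produced assets) 209.65, capital transfers received from emigrants 214.13.)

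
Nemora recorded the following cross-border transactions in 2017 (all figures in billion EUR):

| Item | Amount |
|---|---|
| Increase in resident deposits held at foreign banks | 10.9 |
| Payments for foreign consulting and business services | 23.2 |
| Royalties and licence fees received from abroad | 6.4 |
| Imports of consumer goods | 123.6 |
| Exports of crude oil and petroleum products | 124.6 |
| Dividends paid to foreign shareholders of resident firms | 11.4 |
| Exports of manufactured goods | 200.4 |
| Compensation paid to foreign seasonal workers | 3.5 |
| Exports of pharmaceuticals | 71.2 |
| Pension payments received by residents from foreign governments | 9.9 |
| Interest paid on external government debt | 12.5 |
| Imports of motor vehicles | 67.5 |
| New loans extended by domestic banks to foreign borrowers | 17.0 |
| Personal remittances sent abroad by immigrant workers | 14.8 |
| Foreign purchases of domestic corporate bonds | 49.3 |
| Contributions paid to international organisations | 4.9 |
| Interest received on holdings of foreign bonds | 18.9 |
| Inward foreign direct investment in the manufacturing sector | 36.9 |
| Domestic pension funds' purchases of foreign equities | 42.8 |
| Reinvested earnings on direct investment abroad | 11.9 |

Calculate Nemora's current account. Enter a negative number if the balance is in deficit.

181.9

Goods: 200.4 - 123.6 + 124.6 + 71.2 - 67.5 = 205.1
Services: -23.2 + 6.4 = -16.8
Primary income: -3.5 - 11.4 + 11.9 - 12.5 + 18.9 = 3.4
Secondary income: -14.8 + 9.9 - 4.9 = -9.8
Current account = 205.1 + (-16.8) + 3.4 + (-9.8) = 181.9
(Excluded from the current account — financial account: increase in resident deposits held at foreign banks 10.9, new loans extended by domestic banks to foreign borrowers 17.0, foreign purchases of domestic corporate bonds 49.3, inward foreign direct investment in the manufacturing sector 36.9, domestic pension funds' purchases of foreign equities 42.8.)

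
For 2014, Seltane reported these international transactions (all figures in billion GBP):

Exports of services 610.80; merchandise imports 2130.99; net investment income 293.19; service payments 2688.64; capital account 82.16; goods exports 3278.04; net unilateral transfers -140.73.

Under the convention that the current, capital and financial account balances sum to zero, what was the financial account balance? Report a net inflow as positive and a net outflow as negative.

696.17

Goods balance = 3278.04 - 2130.99 = 1147.05
Services balance = 610.80 - 2688.64 = -2077.84
Trade balance (goods + services) = 1147.05 + (-2077.84) = -930.79
Net primary income = 293.19
Net secondary income = -140.73
Current account = -930.79 + 293.19 + (-140.73) = -778.33
Financial account = -(-778.33 + 82.16) = 696.17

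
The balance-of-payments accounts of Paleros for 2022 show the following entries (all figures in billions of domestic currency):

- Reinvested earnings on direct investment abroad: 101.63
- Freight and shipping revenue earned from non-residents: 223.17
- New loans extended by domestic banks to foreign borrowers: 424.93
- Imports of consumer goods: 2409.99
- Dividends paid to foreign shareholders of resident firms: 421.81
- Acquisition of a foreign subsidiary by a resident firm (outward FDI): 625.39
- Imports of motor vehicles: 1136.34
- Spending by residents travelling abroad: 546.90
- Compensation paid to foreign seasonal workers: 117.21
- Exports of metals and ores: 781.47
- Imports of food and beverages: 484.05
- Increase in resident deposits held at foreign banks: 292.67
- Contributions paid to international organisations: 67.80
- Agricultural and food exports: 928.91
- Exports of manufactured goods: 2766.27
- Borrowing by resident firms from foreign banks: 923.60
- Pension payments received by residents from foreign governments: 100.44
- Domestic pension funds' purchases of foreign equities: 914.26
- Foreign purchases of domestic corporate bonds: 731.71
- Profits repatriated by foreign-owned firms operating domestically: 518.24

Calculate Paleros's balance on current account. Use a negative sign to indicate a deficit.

-800.45

Goods: 928.91 - 1136.34 + 2766.27 - 484.05 + 781.47 - 2409.99 = 446.27
Services: 223.17 - 546.90 = -323.73
Primary income: -518.24 + 101.63 - 421.81 - 117.21 = -955.63
Secondary income: -67.80 + 100.44 = 32.64
Current account = 446.27 + (-323.73) + (-955.63) + 32.64 = -800.45
(Excluded from the current account — financial account: new loans extended by domestic banks to foreign borrowers 424.93, acquisition of a foreign subsidiary by a resident firm (outward FDI) 625.39, increase in resident deposits held at foreign banks 292.67, borrowing by resident firms from foreign banks 923.60, domestic pension funds' purchases of foreign equities 914.26, foreign purchases of domestic corporate bonds 731.71.)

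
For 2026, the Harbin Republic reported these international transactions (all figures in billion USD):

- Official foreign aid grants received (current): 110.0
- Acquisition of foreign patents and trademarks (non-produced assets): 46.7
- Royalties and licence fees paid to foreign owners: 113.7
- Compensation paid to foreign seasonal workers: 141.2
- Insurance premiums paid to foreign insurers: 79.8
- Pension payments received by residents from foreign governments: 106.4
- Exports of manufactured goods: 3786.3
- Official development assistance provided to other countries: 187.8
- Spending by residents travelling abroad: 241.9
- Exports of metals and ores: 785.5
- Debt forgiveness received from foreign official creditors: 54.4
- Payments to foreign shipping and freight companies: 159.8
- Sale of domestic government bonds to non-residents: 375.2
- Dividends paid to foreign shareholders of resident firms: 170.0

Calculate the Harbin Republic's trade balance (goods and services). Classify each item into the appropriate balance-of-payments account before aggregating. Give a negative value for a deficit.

3976.6

Goods: 3786.3 + 785.5 = 4571.8
Services: -113.7 - 79.8 - 159.8 - 241.9 = -595.2
Trade balance = 4571.8 + (-595.2) = 3976.6
(Excluded from the trade balance — secondary income: official foreign aid grants received (current) 110.0, pension payments received by residents from foreign governments 106.4, official development assistance provided to other countries 187.8; capital account: acquisition of foreign patents and trademarks (non-produced assets) 46.7, debt forgiveness received from foreign official creditors 54.4; primary income: compensation paid to foreign seasonal workers 141.2, dividends paid to foreign shareholders of resident firms 170.0; financial account: sale of domestic government bonds to non-residents 375.2.)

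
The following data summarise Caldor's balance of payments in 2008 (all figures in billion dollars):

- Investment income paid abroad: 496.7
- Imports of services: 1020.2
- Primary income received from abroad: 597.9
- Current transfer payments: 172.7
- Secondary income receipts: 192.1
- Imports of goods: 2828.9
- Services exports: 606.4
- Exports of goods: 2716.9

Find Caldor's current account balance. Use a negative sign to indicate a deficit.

Goods balance = 2716.9 - 2828.9 = -112.0
Services balance = 606.4 - 1020.2 = -413.8
Trade balance (goods + services) = -112.0 + (-413.8) = -525.8
Net primary income = 597.9 - 496.7 = 101.2
Net secondary income = 192.1 - 172.7 = 19.4
Current account = -525.8 + 101.2 + 19.4 = -405.2

-405.2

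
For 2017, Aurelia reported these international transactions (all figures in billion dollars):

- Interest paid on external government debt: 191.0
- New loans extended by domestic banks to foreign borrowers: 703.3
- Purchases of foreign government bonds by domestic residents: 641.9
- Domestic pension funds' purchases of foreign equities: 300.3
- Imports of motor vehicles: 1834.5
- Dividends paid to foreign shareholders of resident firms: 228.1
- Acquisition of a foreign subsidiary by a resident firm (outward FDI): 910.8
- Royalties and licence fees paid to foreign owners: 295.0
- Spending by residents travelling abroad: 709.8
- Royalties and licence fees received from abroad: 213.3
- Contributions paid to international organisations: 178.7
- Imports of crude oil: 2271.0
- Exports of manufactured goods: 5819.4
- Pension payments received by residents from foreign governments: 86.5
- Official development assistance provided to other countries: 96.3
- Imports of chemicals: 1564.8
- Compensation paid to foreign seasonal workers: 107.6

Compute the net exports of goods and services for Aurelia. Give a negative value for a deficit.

-642.4

Goods: -2271.0 + 5819.4 - 1564.8 - 1834.5 = 149.1
Services: -295.0 - 709.8 + 213.3 = -791.5
Trade balance = 149.1 + (-791.5) = -642.4
(Excluded from the trade balance — primary income: interest paid on external government debt 191.0, dividends paid to foreign shareholders of resident firms 228.1, compensation paid to foreign seasonal workers 107.6; financial account: new loans extended by domestic banks to foreign borrowers 703.3, purchases of foreign government bonds by domestic residents 641.9, domestic pension funds' purchases of foreign equities 300.3, acquisition of a foreign subsidiary by a resident firm (outward FDI) 910.8; secondary income: contributions paid to international organisations 178.7, pension payments received by residents from foreign governments 86.5, official development assistance provided to other countries 96.3.)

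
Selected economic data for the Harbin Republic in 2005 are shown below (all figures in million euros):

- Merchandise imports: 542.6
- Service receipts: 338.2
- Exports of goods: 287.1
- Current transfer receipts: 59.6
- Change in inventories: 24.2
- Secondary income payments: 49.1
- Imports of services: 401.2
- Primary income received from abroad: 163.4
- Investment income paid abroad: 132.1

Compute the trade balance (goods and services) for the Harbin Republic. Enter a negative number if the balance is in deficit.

Goods balance = 287.1 - 542.6 = -255.5
Services balance = 338.2 - 401.2 = -63.0
Trade balance (goods + services) = -255.5 + (-63.0) = -318.5

-318.5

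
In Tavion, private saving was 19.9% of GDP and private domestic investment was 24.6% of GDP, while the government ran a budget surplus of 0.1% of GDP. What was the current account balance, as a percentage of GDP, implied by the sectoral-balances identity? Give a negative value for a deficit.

-4.6

By the sectoral-balances identity, CA = (S_private - I) + (T - G).
Private balance = 19.9 - 24.6 = -4.7
Government balance (T - G) = 0.1
CA = -4.7 + 0.1 = -4.6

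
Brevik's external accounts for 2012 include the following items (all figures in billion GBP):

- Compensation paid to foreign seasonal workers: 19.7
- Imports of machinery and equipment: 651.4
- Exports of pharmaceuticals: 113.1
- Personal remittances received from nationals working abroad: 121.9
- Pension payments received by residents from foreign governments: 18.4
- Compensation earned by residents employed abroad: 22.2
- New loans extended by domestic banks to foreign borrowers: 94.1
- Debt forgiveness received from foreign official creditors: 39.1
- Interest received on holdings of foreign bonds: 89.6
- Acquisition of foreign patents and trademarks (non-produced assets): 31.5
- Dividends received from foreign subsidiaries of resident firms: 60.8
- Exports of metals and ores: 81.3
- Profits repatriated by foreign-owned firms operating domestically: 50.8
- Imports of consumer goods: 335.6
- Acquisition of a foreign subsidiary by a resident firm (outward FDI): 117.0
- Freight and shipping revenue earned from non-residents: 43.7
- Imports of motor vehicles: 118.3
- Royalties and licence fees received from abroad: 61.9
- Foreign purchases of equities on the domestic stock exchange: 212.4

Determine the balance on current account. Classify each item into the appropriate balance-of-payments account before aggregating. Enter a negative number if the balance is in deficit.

Goods: -335.6 - 651.4 + 81.3 + 113.1 - 118.3 = -910.9
Services: 61.9 + 43.7 = 105.6
Primary income: 60.8 + 22.2 + 89.6 - 19.7 - 50.8 = 102.1
Secondary income: 18.4 + 121.9 = 140.3
Current account = (-910.9) + 105.6 + 102.1 + 140.3 = -562.9
(Excluded from the current account — financial account: new loans extended by domestic banks to foreign borrowers 94.1, acquisition of a foreign subsidiary by a resident firm (outward FDI) 117.0, foreign purchases of equities on the domestic stock exchange 212.4; capital account: debt forgiveness received from foreign official creditors 39.1, acquisition of foreign patents and trademarks (non-produced assets) 31.5.)

-562.9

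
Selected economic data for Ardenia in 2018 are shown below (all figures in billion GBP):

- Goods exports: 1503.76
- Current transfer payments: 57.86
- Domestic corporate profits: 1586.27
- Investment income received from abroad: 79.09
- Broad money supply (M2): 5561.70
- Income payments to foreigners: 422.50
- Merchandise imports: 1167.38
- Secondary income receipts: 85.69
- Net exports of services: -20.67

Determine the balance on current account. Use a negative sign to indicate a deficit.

0.13

Goods balance = 1503.76 - 1167.38 = 336.38
Services balance = -20.67
Trade balance (goods + services) = 336.38 + (-20.67) = 315.71
Net primary income = 79.09 - 422.50 = -343.41
Net secondary income = 85.69 - 57.86 = 27.83
Current account = 315.71 + (-343.41) + 27.83 = 0.13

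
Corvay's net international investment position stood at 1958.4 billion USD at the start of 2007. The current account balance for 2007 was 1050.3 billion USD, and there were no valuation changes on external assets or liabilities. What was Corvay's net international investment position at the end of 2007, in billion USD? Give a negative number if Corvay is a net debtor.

With no valuation effects, change in NIIP = current account = 1050.3
End-of-year NIIP = 1958.4 + 1050.3 = 3008.7

3008.7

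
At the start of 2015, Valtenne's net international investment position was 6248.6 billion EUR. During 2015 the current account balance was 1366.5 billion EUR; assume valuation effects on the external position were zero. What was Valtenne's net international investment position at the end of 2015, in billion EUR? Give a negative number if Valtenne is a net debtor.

7615.1

With no valuation effects, change in NIIP = current account = 1366.5
End-of-year NIIP = 6248.6 + 1366.5 = 7615.1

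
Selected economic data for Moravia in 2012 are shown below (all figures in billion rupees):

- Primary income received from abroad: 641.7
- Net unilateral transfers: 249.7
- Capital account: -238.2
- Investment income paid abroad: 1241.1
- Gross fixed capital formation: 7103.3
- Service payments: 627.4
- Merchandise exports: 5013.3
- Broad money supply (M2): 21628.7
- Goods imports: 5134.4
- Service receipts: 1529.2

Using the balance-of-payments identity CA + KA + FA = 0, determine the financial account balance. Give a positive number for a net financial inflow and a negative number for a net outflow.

-192.8

Goods balance = 5013.3 - 5134.4 = -121.1
Services balance = 1529.2 - 627.4 = 901.8
Trade balance (goods + services) = -121.1 + 901.8 = 780.7
Net primary income = 641.7 - 1241.1 = -599.4
Net secondary income = 249.7
Current account = 780.7 + (-599.4) + 249.7 = 431.0
Financial account = -(431.0 + (-238.2)) = -192.8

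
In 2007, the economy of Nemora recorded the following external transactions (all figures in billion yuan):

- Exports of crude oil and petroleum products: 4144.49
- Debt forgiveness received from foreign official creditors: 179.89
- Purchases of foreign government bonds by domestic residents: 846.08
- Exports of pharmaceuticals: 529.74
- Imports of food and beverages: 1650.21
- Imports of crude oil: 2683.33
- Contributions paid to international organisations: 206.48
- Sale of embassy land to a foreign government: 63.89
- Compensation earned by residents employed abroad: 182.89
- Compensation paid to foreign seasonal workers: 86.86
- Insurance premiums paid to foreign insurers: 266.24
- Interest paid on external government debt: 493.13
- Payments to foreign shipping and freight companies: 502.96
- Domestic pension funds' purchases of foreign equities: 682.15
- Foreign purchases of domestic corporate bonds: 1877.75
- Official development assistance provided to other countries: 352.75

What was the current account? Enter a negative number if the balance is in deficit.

Goods: -2683.33 - 1650.21 + 529.74 + 4144.49 = 340.69
Services: -502.96 - 266.24 = -769.20
Primary income: 182.89 - 493.13 - 86.86 = -397.10
Secondary income: -352.75 - 206.48 = -559.23
Current account = 340.69 + (-769.20) + (-397.10) + (-559.23) = -1384.84
(Excluded from the current account — capital account: debt forgiveness received from foreign official creditors 179.89, sale of embassy land to a foreign government 63.89; financial account: purchases of foreign government bonds by domestic residents 846.08, domestic pension funds' purchases of foreign equities 682.15, foreign purchases of domestic corporate bonds 1877.75.)

-1384.84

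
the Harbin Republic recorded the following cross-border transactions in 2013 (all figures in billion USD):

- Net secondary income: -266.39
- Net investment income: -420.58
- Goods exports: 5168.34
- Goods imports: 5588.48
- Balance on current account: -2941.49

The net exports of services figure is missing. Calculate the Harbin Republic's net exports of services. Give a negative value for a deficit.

Current account = goods balance + services balance + net primary income + net secondary income
Sum of the known components = -1107.11
Net exports of services = CA - (known components) = -2941.49 - (-1107.11) = -1834.38

-1834.38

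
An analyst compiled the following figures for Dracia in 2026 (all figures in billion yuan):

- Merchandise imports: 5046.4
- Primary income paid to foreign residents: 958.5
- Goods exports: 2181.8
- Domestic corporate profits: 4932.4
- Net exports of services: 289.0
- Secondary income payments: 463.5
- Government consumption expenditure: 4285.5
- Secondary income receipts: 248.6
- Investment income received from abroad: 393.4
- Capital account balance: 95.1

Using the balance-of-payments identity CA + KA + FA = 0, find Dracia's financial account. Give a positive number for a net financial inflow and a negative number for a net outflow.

3260.5

Goods balance = 2181.8 - 5046.4 = -2864.6
Services balance = 289.0
Trade balance (goods + services) = -2864.6 + 289.0 = -2575.6
Net primary income = 393.4 - 958.5 = -565.1
Net secondary income = 248.6 - 463.5 = -214.9
Current account = -2575.6 + (-565.1) + (-214.9) = -3355.6
Financial account = -(-3355.6 + 95.1) = 3260.5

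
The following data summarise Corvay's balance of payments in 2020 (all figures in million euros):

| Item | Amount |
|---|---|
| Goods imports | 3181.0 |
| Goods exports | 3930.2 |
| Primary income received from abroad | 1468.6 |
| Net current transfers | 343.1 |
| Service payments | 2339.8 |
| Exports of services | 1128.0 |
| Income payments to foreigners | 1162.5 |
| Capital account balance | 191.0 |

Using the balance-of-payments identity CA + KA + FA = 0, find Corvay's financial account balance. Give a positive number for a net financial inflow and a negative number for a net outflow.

Goods balance = 3930.2 - 3181.0 = 749.2
Services balance = 1128.0 - 2339.8 = -1211.8
Trade balance (goods + services) = 749.2 + (-1211.8) = -462.6
Net primary income = 1468.6 - 1162.5 = 306.1
Net secondary income = 343.1
Current account = -462.6 + 306.1 + 343.1 = 186.6
Financial account = -(186.6 + 191.0) = -377.6

-377.6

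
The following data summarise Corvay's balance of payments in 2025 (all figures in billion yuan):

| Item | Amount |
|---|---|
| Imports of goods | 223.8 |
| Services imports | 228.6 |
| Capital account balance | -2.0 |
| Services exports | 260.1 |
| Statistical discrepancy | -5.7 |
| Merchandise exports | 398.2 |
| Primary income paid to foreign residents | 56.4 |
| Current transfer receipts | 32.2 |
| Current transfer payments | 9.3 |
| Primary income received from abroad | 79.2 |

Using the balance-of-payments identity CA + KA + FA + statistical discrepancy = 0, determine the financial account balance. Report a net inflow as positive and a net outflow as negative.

-243.9

Goods balance = 398.2 - 223.8 = 174.4
Services balance = 260.1 - 228.6 = 31.5
Trade balance (goods + services) = 174.4 + 31.5 = 205.9
Net primary income = 79.2 - 56.4 = 22.8
Net secondary income = 32.2 - 9.3 = 22.9
Current account = 205.9 + 22.8 + 22.9 = 251.6
Financial account = -(251.6 + (-2.0) + (-5.7)) = -243.9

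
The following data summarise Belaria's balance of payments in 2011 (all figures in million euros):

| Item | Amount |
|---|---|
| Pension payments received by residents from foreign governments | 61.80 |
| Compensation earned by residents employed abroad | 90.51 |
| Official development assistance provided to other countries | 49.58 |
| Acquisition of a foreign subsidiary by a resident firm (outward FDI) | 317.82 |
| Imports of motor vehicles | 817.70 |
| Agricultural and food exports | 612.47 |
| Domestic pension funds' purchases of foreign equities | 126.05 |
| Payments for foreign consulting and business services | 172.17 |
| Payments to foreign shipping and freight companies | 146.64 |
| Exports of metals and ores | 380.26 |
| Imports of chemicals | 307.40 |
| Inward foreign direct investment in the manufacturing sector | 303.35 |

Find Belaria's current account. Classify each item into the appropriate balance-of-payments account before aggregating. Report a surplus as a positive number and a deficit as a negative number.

Goods: -817.70 - 307.40 + 380.26 + 612.47 = -132.37
Services: -146.64 - 172.17 = -318.81
Primary income: 90.51
Secondary income: -49.58 + 61.80 = 12.22
Current account = (-132.37) + (-318.81) + 90.51 + 12.22 = -348.45
(Excluded from the current account — financial account: acquisition of a foreign subsidiary by a resident firm (outward FDI) 317.82, domestic pension funds' purchases of foreign equities 126.05, inward foreign direct investment in the manufacturing sector 303.35.)

-348.45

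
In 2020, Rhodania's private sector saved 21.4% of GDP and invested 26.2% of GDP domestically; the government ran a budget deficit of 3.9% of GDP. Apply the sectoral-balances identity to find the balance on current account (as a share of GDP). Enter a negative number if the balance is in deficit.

-8.7

By the sectoral-balances identity, CA = (S_private - I) + (T - G).
Private balance = 21.4 - 26.2 = -4.8
Government balance (T - G) = -3.9
CA = -4.8 + (-3.9) = -8.7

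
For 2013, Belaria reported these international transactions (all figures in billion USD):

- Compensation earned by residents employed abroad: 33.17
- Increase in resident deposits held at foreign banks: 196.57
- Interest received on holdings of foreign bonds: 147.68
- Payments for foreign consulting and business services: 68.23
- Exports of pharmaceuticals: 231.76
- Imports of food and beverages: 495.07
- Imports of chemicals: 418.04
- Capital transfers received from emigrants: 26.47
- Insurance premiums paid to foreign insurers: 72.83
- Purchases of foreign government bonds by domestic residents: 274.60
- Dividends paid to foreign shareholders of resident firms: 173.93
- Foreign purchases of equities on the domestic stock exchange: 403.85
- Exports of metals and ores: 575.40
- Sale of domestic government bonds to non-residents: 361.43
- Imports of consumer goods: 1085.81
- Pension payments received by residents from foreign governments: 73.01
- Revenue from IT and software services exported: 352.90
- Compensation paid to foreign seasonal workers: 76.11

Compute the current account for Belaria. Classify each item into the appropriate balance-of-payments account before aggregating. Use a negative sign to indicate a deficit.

Goods: -495.07 - 418.04 - 1085.81 + 575.40 + 231.76 = -1191.76
Services: 352.90 - 68.23 - 72.83 = 211.84
Primary income: 147.68 - 76.11 + 33.17 - 173.93 = -69.19
Secondary income: 73.01
Current account = (-1191.76) + 211.84 + (-69.19) + 73.01 = -976.10
(Excluded from the current account — financial account: increase in resident deposits held at foreign banks 196.57, purchases of foreign government bonds by domestic residents 274.60, foreign purchases of equities on the domestic stock exchange 403.85, sale of domestic government bonds to non-residents 361.43; capital account: capital transfers received from emigrants 26.47.)

-976.10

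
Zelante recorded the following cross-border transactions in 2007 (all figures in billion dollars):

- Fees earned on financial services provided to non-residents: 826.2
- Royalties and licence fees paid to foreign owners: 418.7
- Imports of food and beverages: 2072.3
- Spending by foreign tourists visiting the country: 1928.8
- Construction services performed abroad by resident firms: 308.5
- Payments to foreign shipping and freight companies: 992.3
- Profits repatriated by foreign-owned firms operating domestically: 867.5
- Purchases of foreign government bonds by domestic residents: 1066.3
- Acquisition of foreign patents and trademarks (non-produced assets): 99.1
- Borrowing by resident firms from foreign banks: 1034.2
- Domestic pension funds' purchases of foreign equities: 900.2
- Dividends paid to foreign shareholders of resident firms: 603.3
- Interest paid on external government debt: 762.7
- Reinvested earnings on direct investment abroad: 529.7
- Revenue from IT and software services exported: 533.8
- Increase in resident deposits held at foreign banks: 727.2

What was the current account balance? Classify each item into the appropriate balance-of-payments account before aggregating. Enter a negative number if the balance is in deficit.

-1589.8

Goods: -2072.3
Services: 533.8 - 992.3 + 308.5 + 1928.8 - 418.7 + 826.2 = 2186.3
Primary income: -603.3 - 762.7 + 529.7 - 867.5 = -1703.8
Current account = (-2072.3) + 2186.3 + (-1703.8) = -1589.8
(Excluded from the current account — financial account: purchases of foreign government bonds by domestic residents 1066.3, borrowing by resident firms from foreign banks 1034.2, domestic pension funds' purchases of foreign equities 900.2, increase in resident deposits held at foreign banks 727.2; capital account: acquisition of foreign patents and trademarks (non-produced assets) 99.1.)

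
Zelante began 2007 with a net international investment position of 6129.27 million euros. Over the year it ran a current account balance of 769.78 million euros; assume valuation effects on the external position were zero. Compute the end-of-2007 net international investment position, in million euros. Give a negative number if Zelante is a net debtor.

With no valuation effects, change in NIIP = current account = 769.78
End-of-year NIIP = 6129.27 + 769.78 = 6899.05

6899.05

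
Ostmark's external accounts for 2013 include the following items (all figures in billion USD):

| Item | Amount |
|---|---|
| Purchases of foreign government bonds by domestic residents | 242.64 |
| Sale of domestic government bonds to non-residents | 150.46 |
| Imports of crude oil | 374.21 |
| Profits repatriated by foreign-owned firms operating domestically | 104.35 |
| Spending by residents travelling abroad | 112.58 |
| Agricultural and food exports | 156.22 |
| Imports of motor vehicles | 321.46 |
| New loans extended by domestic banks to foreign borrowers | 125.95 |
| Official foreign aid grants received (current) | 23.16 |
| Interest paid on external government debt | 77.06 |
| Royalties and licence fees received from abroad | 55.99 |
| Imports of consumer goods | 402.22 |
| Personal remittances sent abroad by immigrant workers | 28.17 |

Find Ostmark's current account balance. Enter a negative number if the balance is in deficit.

Goods: -374.21 + 156.22 - 402.22 - 321.46 = -941.67
Services: -112.58 + 55.99 = -56.59
Primary income: -77.06 - 104.35 = -181.41
Secondary income: -28.17 + 23.16 = -5.01
Current account = (-941.67) + (-56.59) + (-181.41) + (-5.01) = -1184.68
(Excluded from the current account — financial account: purchases of foreign government bonds by domestic residents 242.64, sale of domestic government bonds to non-residents 150.46, new loans extended by domestic banks to foreign borrowers 125.95.)

-1184.68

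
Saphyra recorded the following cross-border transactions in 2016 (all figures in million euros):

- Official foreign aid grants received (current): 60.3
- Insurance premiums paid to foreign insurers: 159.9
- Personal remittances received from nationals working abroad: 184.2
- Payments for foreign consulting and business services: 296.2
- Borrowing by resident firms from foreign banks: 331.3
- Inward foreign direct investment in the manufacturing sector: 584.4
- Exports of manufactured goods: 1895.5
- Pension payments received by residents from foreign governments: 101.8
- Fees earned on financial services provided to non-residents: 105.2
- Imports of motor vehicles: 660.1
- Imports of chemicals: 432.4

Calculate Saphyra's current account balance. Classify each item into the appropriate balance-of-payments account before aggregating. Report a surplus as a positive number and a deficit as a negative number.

Goods: -432.4 - 660.1 + 1895.5 = 803.0
Services: -159.9 + 105.2 - 296.2 = -350.9
Secondary income: 60.3 + 184.2 + 101.8 = 346.3
Current account = 803.0 + (-350.9) + 346.3 = 798.4
(Excluded from the current account — financial account: borrowing by resident firms from foreign banks 331.3, inward foreign direct investment in the manufacturing sector 584.4.)

798.4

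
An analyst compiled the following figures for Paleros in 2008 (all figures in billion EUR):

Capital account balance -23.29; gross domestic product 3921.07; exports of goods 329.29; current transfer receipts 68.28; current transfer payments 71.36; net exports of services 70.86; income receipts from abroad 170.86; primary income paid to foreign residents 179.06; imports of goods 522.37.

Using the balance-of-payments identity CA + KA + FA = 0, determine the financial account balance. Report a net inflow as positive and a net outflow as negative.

Goods balance = 329.29 - 522.37 = -193.08
Services balance = 70.86
Trade balance (goods + services) = -193.08 + 70.86 = -122.22
Net primary income = 170.86 - 179.06 = -8.20
Net secondary income = 68.28 - 71.36 = -3.08
Current account = -122.22 + (-8.20) + (-3.08) = -133.50
Financial account = -(-133.50 + (-23.29)) = 156.79

156.79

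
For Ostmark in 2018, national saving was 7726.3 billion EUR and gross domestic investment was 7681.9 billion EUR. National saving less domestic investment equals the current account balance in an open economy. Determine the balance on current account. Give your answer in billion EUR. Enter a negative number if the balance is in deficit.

S - I = CA (net lending to the rest of the world).
CA = S - I = 7726.3 - 7681.9 = 44.4

44.4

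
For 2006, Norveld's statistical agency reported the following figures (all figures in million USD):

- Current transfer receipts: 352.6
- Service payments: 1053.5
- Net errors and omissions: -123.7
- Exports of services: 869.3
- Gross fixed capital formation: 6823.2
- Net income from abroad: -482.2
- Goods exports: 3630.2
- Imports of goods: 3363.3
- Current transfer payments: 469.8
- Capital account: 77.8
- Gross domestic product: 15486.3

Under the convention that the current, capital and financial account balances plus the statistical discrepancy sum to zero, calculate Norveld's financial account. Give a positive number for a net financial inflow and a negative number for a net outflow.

562.6

Goods balance = 3630.2 - 3363.3 = 266.9
Services balance = 869.3 - 1053.5 = -184.2
Trade balance (goods + services) = 266.9 + (-184.2) = 82.7
Net primary income = -482.2
Net secondary income = 352.6 - 469.8 = -117.2
Current account = 82.7 + (-482.2) + (-117.2) = -516.7
Financial account = -(-516.7 + 77.8 + (-123.7)) = 562.6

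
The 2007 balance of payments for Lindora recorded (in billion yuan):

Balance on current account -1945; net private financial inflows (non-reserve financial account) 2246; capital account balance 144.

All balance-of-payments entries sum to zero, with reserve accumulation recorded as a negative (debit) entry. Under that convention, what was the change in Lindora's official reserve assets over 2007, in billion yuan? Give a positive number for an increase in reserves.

445

Official reserve transactions balance = -((-1945) + 144 + 2246) = -445
An accumulation of reserves is recorded as a debit (negative entry), so the change in the stock of reserves is the negative of that balance.
Change in official reserves = -(-445) = 445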